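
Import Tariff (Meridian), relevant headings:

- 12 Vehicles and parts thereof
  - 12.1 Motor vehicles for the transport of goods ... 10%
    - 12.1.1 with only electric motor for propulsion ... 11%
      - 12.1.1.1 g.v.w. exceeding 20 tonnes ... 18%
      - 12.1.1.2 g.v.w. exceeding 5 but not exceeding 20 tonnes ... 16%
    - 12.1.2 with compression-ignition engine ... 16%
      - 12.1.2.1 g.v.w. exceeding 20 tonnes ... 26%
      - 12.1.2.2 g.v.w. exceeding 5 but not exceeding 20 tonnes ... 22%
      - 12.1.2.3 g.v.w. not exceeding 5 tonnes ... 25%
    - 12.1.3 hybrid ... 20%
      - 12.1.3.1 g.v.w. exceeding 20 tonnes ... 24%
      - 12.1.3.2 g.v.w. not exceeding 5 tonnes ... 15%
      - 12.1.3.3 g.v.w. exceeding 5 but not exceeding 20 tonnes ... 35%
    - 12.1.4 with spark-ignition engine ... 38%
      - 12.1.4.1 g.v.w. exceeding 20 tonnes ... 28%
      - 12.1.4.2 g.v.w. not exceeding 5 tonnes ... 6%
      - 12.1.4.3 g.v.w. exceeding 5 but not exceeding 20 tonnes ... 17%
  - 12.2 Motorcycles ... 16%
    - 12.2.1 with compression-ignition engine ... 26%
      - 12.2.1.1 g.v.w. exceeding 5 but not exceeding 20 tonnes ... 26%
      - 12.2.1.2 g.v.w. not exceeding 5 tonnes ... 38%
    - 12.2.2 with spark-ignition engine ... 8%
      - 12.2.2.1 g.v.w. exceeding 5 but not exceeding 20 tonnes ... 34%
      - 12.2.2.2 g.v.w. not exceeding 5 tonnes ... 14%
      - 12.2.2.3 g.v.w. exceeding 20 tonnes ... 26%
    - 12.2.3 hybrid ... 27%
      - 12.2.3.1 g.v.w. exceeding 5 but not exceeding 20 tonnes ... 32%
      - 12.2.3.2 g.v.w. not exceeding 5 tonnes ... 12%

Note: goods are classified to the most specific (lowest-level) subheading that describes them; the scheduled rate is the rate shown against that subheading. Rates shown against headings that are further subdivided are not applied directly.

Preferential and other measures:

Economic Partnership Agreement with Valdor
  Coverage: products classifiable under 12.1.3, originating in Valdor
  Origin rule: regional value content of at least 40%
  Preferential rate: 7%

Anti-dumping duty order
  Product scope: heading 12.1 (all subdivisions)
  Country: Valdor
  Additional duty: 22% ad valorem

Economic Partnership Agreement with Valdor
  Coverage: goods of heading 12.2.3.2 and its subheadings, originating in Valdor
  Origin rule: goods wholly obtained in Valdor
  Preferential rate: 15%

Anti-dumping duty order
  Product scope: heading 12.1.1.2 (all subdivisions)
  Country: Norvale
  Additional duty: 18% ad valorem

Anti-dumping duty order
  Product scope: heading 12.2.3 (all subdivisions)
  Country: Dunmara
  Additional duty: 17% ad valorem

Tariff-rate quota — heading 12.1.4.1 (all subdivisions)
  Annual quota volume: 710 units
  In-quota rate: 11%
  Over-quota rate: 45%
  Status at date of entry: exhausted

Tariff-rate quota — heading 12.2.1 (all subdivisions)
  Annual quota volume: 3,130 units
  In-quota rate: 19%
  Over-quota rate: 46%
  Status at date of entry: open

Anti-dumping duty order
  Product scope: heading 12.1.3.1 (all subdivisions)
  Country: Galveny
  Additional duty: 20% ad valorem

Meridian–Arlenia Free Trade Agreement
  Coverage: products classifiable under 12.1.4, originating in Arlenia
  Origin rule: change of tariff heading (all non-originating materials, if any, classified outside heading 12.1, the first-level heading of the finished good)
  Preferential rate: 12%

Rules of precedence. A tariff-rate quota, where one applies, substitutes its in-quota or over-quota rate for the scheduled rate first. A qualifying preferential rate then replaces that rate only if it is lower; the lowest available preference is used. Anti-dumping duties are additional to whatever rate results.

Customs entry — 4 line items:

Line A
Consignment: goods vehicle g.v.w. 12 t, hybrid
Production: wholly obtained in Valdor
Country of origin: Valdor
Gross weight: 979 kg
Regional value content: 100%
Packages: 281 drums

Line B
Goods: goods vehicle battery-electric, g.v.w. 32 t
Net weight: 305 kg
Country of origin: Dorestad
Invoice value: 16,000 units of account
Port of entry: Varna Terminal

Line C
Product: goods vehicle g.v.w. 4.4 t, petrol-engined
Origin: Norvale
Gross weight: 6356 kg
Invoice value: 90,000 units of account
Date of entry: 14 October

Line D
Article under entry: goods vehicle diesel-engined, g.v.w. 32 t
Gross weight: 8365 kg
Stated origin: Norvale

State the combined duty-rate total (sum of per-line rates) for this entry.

Line A: goods vehicle → 12.1; hybrid → 12.1.3; g.v.w. 12 t → 12.1.3.3. Scheduled 35%. Valdor agreement on 12.1.3: RVC ≥ 40% → 7% available; Valdor agreement on 12.2.3.2: 12.1.3.3 not covered; preferential 7%; anti-dumping (Valdor, 12.1): +22%; total 7% + 22% = 29%. → 29%.
Line B: goods vehicle → 12.1; battery-electric → 12.1.1; g.v.w. 32 t → 12.1.1.1. Scheduled 18%. No special measure applies. → 18%.
Line C: goods vehicle → 12.1; petrol-engined → 12.1.4; g.v.w. 4.4 t → 12.1.4.2. Scheduled 6%. No special measure applies. → 6%.
Line D: goods vehicle → 12.1; diesel-engined → 12.1.2; g.v.w. 32 t → 12.1.2.1. Scheduled 26%. No special measure applies. → 26%.
Sum: 29% + 18% + 6% + 26% = 79%.

79%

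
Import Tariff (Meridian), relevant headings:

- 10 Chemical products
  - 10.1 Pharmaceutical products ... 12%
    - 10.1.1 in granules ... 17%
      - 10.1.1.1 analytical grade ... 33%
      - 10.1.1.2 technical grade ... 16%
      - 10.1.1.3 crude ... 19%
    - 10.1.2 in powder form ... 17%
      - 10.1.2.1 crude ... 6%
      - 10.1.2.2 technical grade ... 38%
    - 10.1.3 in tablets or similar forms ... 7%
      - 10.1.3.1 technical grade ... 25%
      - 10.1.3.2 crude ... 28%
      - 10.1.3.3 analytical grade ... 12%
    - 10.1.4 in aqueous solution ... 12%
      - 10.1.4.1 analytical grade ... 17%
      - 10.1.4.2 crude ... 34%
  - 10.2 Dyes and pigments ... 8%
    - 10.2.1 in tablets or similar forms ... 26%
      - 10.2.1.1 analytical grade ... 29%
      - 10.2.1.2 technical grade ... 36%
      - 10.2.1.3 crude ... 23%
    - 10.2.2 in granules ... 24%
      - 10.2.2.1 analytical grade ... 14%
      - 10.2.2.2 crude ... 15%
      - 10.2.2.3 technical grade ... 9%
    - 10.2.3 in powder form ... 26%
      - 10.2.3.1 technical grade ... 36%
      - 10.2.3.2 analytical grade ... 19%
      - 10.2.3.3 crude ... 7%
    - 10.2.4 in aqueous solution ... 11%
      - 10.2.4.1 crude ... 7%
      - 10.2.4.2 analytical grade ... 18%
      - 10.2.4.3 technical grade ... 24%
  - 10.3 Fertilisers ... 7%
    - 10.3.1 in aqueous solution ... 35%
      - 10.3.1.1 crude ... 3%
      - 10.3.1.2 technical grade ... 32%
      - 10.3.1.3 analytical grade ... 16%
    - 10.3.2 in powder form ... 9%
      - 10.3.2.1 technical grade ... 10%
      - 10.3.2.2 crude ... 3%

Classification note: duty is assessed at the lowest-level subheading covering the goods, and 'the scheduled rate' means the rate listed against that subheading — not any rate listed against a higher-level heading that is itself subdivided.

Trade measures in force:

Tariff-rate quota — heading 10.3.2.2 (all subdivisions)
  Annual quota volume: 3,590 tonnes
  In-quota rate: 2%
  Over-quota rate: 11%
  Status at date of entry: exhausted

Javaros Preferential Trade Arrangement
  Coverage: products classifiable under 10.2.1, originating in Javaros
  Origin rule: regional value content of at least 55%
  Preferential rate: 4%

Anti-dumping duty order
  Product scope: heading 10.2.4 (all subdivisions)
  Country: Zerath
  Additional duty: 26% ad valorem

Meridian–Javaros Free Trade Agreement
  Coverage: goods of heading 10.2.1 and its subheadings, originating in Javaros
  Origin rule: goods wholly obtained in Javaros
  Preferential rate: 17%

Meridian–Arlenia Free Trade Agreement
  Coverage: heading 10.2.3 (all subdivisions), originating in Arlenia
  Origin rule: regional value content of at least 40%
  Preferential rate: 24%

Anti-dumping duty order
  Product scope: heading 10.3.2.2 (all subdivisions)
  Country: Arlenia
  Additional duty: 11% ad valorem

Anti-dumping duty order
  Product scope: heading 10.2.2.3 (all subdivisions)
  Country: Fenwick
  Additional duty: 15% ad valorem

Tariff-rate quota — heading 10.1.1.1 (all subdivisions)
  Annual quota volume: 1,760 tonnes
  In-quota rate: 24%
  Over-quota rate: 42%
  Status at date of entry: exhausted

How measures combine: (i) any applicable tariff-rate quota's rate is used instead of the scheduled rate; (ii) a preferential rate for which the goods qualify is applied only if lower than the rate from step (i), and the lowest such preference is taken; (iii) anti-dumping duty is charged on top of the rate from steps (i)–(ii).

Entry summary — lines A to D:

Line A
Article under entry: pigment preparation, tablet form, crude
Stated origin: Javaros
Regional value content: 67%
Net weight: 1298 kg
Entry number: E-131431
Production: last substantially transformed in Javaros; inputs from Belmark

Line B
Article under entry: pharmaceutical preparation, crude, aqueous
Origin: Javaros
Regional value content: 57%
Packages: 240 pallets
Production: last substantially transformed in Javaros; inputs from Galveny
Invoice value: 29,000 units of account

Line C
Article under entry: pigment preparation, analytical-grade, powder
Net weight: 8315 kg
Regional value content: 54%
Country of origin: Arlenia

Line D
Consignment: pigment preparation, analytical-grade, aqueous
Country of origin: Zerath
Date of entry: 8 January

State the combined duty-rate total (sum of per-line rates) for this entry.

101%

Line A: pigment → 10.2; tablet form → 10.2.1; crude → 10.2.1.3. Scheduled 23%. Javaros agreement on 10.2.1: RVC ≥ 55% → 4% available; Javaros agreement on 10.2.1: not wholly obtained; preferential 4%. → 4%.
Line B: pharmaceutical → 10.1; aqueous → 10.1.4; crude → 10.1.4.2. Scheduled 34%. Javaros agreement on 10.2.1: 10.1.4.2 not covered; Javaros agreement on 10.2.1: 10.1.4.2 not covered. → 34%.
Line C: pigment → 10.2; powder → 10.2.3; analytical-grade → 10.2.3.2. Scheduled 19%. Arlenia agreement on 10.2.3: RVC ≥ 40% → 24% available; preference 24% not lower than 19% → no reduction. → 19%.
Line D: pigment → 10.2; aqueous → 10.2.4; analytical-grade → 10.2.4.2. Scheduled 18%. anti-dumping (Zerath, 10.2.4): +26%; total 18% + 26% = 44%. → 44%.
Sum: 4% + 34% + 19% + 44% = 101%.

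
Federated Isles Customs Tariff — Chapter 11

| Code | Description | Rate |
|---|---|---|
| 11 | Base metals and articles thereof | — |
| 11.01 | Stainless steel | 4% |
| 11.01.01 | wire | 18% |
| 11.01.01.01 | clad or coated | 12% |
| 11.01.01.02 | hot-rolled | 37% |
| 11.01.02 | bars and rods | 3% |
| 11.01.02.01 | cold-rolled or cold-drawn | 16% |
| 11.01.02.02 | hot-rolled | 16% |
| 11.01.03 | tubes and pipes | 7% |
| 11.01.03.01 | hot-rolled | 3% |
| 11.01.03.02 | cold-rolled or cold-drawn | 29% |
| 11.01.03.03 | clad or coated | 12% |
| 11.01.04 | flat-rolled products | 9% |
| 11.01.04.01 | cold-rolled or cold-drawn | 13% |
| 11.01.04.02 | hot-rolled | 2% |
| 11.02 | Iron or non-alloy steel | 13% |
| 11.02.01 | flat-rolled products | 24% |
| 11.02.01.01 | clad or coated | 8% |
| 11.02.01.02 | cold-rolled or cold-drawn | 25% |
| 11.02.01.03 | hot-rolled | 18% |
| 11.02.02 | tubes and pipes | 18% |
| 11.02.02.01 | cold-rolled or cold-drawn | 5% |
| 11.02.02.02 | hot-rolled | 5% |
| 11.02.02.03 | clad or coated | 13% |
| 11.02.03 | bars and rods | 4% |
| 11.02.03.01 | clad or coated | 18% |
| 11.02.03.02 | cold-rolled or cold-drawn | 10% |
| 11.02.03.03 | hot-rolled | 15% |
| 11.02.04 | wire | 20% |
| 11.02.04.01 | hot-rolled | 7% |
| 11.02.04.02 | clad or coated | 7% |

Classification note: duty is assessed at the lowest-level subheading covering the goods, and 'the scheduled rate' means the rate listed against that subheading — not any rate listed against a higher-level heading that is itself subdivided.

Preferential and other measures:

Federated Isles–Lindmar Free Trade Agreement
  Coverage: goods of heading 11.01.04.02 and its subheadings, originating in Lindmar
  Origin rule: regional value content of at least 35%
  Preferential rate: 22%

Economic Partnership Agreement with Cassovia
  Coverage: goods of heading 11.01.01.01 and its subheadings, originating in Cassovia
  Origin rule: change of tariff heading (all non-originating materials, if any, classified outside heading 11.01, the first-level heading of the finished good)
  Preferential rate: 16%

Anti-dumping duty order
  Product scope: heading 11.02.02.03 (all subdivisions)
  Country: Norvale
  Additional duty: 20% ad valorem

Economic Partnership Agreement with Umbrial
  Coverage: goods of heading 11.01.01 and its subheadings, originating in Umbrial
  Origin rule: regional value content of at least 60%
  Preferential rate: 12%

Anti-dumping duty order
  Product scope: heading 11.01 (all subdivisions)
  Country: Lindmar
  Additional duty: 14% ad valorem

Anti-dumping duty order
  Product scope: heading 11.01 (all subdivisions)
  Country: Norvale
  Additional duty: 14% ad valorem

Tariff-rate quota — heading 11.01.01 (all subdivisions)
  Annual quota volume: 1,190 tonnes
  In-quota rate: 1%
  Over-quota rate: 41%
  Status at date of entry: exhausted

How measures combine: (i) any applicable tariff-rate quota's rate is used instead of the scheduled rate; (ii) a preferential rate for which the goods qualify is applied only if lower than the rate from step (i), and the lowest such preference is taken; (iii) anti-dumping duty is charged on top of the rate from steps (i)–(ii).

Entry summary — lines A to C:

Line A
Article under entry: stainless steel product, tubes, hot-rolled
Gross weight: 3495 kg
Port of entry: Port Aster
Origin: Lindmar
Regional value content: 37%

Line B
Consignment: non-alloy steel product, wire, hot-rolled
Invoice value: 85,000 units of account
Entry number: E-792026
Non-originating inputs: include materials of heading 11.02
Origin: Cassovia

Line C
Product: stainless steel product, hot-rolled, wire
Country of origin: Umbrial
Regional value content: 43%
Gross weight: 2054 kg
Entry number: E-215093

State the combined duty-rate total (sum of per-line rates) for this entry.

Line A: stainless steel → 11.01; tubes → 11.01.03; hot-rolled → 11.01.03.01. Scheduled 3%. Lindmar agreement on 11.01.04.02: 11.01.03.01 not covered; anti-dumping (Lindmar, 11.01): +14%; total 3% + 14% = 17%. → 17%.
Line B: non-alloy steel → 11.02; wire → 11.02.04; hot-rolled → 11.02.04.01. Scheduled 7%. Cassovia agreement on 11.01.01.01: 11.02.04.01 not covered. → 7%.
Line C: stainless steel → 11.01; wire → 11.01.01; hot-rolled → 11.01.01.02. Scheduled 37%. quota on 11.01.01 exhausted → over-quota 41%; Umbrial agreement on 11.01.01: RVC < 60%. → 41%.
Sum: 17% + 7% + 41% = 65%.

65%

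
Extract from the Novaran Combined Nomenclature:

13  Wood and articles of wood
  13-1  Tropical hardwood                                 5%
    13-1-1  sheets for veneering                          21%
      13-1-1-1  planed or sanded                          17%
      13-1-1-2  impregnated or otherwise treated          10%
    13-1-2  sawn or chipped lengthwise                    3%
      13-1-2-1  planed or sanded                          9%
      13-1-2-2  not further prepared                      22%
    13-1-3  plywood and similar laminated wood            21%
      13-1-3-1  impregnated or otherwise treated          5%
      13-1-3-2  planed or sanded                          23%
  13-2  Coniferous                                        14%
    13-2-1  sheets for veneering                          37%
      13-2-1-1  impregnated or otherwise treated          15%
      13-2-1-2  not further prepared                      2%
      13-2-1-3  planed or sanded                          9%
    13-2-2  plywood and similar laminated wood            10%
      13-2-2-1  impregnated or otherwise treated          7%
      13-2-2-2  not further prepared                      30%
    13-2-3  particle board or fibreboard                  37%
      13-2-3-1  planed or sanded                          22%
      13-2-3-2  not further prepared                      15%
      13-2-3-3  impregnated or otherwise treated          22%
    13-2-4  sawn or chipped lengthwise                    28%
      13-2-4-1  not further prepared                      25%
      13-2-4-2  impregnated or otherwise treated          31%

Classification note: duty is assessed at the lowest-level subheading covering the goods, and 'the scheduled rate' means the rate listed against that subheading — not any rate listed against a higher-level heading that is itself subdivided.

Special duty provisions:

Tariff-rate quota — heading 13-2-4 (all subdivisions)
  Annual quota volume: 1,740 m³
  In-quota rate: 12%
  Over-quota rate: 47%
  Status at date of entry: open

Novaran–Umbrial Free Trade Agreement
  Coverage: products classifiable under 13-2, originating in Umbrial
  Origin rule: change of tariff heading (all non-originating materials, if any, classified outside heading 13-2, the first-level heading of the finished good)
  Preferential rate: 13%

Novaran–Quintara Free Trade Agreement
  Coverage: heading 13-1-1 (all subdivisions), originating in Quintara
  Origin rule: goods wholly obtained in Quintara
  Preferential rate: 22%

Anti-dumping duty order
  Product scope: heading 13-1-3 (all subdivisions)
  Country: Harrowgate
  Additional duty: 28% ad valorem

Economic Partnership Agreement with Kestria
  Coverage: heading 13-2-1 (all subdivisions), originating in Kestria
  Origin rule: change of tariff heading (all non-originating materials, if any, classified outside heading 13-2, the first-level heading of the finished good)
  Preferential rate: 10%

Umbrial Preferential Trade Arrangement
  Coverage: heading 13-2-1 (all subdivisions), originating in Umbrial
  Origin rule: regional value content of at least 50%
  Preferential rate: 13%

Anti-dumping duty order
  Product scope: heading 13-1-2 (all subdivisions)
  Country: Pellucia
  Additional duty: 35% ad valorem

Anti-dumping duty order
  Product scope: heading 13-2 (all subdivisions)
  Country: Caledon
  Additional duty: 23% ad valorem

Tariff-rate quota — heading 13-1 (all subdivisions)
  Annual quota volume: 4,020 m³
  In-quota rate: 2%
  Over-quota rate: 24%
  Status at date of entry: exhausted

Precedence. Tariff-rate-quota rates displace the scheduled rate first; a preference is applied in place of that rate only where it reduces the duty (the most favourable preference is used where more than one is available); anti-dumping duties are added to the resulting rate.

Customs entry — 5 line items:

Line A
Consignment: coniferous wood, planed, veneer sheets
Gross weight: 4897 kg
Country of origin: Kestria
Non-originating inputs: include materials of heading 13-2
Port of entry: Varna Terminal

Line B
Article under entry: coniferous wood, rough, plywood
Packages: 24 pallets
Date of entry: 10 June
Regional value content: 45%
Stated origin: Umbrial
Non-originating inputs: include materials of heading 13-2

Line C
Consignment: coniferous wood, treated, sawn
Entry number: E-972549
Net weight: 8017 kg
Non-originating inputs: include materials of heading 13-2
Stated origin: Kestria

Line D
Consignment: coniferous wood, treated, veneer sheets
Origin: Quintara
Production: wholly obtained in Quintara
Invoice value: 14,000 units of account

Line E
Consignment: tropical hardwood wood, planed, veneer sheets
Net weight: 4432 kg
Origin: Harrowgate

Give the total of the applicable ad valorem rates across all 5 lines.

90%

Line A: coniferous → 13-2; veneer sheets → 13-2-1; planed → 13-2-1-3. Scheduled 9%. Kestria agreement on 13-2-1: CTH not met. → 9%.
Line B: coniferous → 13-2; plywood → 13-2-2; rough → 13-2-2-2. Scheduled 30%. Umbrial agreement on 13-2: CTH not met; Umbrial agreement on 13-2-1: 13-2-2-2 not covered. → 30%.
Line C: coniferous → 13-2; sawn → 13-2-4; treated → 13-2-4-2. Scheduled 31%. quota on 13-2-4 open → in-quota 12%; Kestria agreement on 13-2-1: 13-2-4-2 not covered. → 12%.
Line D: coniferous → 13-2; veneer sheets → 13-2-1; treated → 13-2-1-1. Scheduled 15%. Quintara agreement on 13-1-1: 13-2-1-1 not covered. → 15%.
Line E: tropical hardwood → 13-1; veneer sheets → 13-1-1; planed → 13-1-1-1. Scheduled 17%. quota on 13-1 exhausted → over-quota 24%. → 24%.
Sum: 9% + 30% + 12% + 15% + 24% = 90%.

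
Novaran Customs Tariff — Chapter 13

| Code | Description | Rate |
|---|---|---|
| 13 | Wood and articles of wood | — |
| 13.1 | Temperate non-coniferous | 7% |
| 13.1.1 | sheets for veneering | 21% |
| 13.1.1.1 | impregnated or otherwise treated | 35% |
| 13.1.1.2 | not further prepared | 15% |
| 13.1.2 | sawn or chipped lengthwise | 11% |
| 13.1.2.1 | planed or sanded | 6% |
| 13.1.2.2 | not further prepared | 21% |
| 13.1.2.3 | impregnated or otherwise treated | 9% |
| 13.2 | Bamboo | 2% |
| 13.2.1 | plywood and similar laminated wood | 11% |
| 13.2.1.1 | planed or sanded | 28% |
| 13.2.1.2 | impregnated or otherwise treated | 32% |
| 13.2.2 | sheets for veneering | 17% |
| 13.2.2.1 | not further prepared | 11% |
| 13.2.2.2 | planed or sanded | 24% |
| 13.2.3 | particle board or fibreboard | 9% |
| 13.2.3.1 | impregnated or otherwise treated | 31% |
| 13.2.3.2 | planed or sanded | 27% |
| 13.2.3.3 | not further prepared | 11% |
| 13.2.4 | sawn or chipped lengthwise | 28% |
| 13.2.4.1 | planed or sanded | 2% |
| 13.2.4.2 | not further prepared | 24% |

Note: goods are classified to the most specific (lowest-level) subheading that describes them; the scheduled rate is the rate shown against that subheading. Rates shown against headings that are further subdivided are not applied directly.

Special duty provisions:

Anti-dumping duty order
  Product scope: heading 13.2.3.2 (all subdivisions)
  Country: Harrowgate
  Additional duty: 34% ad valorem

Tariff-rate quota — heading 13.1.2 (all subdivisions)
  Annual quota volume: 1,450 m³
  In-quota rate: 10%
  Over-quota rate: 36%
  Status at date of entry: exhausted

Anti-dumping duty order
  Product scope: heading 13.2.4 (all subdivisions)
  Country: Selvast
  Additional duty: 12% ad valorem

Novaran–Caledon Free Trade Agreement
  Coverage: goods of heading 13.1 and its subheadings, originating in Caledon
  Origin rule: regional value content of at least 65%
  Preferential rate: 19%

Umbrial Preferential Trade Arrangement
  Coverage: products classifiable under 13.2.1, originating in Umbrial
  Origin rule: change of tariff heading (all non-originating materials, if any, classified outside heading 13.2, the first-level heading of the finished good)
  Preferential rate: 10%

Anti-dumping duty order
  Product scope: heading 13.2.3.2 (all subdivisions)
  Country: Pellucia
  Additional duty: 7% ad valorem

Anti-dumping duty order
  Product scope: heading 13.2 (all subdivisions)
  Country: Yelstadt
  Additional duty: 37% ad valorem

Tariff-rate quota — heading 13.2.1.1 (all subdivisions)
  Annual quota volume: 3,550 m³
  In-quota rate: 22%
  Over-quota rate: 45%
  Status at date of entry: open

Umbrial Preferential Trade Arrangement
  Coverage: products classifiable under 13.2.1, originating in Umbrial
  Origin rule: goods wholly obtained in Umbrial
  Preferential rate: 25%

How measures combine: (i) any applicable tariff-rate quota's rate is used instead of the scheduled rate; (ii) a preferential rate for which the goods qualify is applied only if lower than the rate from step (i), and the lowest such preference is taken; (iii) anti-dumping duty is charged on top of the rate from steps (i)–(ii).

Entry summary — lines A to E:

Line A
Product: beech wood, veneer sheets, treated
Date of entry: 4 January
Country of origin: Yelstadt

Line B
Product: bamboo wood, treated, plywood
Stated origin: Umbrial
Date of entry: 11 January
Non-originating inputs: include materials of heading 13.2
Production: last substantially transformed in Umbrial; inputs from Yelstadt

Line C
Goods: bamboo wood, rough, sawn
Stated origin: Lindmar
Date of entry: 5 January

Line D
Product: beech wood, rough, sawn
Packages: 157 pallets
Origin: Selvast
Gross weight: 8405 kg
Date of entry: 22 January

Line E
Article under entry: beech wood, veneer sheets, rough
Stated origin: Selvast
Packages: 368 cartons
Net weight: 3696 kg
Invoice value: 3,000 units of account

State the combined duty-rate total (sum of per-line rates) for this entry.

142%

Line A: beech → 13.1; veneer sheets → 13.1.1; treated → 13.1.1.1. Scheduled 35%. No special measure applies. → 35%.
Line B: bamboo → 13.2; plywood → 13.2.1; treated → 13.2.1.2. Scheduled 32%. Umbrial agreement on 13.2.1: CTH not met; Umbrial agreement on 13.2.1: not wholly obtained. → 32%.
Line C: bamboo → 13.2; sawn → 13.2.4; rough → 13.2.4.2. Scheduled 24%. No special measure applies. → 24%.
Line D: beech → 13.1; sawn → 13.1.2; rough → 13.1.2.2. Scheduled 21%. quota on 13.1.2 exhausted → over-quota 36%. → 36%.
Line E: beech → 13.1; veneer sheets → 13.1.1; rough → 13.1.1.2. Scheduled 15%. No special measure applies. → 15%.
Sum: 35% + 32% + 24% + 36% + 15% = 142%.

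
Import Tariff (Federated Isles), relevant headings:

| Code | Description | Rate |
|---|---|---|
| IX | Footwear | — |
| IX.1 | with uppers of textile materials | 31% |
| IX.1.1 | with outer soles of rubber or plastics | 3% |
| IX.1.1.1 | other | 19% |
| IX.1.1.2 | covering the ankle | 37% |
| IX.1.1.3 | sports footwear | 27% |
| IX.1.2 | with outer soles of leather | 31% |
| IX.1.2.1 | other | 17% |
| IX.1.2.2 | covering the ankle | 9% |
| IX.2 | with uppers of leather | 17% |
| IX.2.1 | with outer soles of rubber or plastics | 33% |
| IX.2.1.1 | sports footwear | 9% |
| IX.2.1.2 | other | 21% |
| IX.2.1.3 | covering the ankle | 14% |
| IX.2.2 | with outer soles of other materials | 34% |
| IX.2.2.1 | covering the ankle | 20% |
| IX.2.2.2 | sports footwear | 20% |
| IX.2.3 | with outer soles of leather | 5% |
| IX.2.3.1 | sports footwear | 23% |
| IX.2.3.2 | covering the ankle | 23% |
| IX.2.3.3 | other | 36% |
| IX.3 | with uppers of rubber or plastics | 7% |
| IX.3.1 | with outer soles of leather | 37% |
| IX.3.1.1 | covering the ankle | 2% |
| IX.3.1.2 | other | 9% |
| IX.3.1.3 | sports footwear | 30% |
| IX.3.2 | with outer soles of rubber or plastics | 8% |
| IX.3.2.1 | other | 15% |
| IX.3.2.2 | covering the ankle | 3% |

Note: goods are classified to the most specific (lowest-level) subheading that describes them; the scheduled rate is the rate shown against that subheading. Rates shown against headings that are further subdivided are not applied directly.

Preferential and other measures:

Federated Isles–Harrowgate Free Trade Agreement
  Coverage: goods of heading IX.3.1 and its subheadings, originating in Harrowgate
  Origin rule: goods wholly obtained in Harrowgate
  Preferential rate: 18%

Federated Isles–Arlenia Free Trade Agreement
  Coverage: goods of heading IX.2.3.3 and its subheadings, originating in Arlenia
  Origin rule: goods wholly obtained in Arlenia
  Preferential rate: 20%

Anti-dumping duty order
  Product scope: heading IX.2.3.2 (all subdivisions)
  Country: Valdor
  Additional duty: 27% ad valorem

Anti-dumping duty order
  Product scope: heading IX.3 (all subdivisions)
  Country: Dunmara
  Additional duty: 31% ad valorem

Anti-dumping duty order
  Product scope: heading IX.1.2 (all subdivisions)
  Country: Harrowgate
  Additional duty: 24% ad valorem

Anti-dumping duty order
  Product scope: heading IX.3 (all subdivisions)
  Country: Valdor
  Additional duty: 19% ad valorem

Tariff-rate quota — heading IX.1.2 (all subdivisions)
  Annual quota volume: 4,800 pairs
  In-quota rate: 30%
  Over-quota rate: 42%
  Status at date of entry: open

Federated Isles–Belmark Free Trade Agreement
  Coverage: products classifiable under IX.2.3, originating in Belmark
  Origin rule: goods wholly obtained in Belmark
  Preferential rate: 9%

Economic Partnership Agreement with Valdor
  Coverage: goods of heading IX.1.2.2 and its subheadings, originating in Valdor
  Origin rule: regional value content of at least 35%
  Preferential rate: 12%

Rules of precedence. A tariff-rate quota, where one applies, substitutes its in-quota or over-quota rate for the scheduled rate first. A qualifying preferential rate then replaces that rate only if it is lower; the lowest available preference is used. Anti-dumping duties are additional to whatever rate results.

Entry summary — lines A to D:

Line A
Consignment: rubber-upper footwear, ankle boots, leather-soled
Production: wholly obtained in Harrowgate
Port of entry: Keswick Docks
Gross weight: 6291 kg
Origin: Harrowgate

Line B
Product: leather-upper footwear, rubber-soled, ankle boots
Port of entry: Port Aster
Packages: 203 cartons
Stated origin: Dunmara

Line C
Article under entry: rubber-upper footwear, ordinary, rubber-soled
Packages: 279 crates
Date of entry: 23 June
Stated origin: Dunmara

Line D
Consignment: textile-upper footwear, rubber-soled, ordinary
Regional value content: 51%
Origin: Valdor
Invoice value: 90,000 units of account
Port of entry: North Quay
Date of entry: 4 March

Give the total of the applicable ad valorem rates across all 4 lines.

Line A: rubber-upper → IX.3; leather-soled → IX.3.1; ankle boots → IX.3.1.1. Scheduled 2%. Harrowgate agreement on IX.3.1: wholly obtained → 18% available; preference 18% not lower than 2% → no reduction. → 2%.
Line B: leather-upper → IX.2; rubber-soled → IX.2.1; ankle boots → IX.2.1.3. Scheduled 14%. No special measure applies. → 14%.
Line C: rubber-upper → IX.3; rubber-soled → IX.3.2; ordinary → IX.3.2.1. Scheduled 15%. anti-dumping (Dunmara, IX.3): +31%; total 15% + 31% = 46%. → 46%.
Line D: textile-upper → IX.1; rubber-soled → IX.1.1; ordinary → IX.1.1.1. Scheduled 19%. Valdor agreement on IX.1.2.2: IX.1.1.1 not covered. → 19%.
Sum: 2% + 14% + 46% + 19% = 81%.

81%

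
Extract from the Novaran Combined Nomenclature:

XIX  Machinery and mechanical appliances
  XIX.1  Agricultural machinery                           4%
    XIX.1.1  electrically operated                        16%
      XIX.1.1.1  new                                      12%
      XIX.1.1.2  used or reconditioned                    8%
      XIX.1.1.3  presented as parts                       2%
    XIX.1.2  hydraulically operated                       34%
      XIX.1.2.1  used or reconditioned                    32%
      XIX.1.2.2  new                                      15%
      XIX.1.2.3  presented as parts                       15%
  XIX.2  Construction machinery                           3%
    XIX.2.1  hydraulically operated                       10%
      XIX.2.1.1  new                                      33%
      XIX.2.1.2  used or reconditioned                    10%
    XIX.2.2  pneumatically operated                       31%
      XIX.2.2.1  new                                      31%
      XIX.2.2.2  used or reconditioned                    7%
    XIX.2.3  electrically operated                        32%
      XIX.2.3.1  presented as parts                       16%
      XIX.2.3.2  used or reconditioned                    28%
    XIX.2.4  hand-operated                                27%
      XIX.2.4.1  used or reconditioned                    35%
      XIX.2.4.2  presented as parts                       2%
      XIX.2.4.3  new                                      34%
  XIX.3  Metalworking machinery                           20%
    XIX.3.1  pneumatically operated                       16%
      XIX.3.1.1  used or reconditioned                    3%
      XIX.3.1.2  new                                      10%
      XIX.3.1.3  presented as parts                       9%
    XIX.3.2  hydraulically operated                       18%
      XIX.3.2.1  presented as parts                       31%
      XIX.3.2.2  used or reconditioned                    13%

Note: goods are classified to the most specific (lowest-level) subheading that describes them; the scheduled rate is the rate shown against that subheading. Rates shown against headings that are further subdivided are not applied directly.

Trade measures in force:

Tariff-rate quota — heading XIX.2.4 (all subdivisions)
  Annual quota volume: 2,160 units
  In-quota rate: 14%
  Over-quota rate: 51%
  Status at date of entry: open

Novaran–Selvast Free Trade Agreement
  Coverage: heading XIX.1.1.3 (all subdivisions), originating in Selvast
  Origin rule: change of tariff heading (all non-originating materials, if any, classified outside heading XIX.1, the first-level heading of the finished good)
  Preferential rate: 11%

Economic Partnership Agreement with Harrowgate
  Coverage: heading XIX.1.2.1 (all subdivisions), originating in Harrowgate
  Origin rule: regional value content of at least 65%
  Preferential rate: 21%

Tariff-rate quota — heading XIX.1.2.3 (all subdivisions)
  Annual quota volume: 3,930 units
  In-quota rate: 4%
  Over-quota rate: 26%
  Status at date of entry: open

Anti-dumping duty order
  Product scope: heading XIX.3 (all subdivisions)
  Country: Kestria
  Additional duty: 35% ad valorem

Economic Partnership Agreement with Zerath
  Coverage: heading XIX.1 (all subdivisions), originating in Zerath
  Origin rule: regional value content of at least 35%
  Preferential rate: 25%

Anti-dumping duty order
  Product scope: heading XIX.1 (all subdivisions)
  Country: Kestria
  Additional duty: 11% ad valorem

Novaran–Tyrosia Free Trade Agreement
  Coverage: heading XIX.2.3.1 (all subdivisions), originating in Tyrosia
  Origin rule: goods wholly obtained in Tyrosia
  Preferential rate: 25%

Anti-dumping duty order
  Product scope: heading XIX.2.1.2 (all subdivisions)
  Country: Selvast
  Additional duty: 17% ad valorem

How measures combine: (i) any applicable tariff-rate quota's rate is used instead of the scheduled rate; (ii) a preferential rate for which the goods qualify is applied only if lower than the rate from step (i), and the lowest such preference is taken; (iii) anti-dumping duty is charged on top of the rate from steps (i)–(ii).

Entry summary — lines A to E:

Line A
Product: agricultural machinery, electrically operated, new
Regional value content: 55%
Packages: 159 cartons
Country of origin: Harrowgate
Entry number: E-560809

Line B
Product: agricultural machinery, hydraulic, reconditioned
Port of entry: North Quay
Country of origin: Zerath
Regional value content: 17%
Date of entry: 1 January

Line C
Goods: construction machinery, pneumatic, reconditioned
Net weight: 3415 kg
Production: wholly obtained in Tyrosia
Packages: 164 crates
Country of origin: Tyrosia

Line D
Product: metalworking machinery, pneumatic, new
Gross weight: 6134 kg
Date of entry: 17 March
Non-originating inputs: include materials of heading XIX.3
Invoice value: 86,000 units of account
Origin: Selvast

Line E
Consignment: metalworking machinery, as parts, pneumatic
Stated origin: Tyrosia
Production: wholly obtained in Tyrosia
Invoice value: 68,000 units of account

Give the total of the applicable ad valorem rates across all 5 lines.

Line A: agricultural → XIX.1; electrically operated → XIX.1.1; new → XIX.1.1.1. Scheduled 12%. Harrowgate agreement on XIX.1.2.1: XIX.1.1.1 not covered. → 12%.
Line B: agricultural → XIX.1; hydraulic → XIX.1.2; reconditioned → XIX.1.2.1. Scheduled 32%. Zerath agreement on XIX.1: RVC < 35%. → 32%.
Line C: construction → XIX.2; pneumatic → XIX.2.2; reconditioned → XIX.2.2.2. Scheduled 7%. Tyrosia agreement on XIX.2.3.1: XIX.2.2.2 not covered. → 7%.
Line D: metalworking → XIX.3; pneumatic → XIX.3.1; new → XIX.3.1.2. Scheduled 10%. Selvast agreement on XIX.1.1.3: XIX.3.1.2 not covered. → 10%.
Line E: metalworking → XIX.3; pneumatic → XIX.3.1; as parts → XIX.3.1.3. Scheduled 9%. Tyrosia agreement on XIX.2.3.1: XIX.3.1.3 not covered. → 9%.
Sum: 12% + 32% + 7% + 10% + 9% = 70%.

70%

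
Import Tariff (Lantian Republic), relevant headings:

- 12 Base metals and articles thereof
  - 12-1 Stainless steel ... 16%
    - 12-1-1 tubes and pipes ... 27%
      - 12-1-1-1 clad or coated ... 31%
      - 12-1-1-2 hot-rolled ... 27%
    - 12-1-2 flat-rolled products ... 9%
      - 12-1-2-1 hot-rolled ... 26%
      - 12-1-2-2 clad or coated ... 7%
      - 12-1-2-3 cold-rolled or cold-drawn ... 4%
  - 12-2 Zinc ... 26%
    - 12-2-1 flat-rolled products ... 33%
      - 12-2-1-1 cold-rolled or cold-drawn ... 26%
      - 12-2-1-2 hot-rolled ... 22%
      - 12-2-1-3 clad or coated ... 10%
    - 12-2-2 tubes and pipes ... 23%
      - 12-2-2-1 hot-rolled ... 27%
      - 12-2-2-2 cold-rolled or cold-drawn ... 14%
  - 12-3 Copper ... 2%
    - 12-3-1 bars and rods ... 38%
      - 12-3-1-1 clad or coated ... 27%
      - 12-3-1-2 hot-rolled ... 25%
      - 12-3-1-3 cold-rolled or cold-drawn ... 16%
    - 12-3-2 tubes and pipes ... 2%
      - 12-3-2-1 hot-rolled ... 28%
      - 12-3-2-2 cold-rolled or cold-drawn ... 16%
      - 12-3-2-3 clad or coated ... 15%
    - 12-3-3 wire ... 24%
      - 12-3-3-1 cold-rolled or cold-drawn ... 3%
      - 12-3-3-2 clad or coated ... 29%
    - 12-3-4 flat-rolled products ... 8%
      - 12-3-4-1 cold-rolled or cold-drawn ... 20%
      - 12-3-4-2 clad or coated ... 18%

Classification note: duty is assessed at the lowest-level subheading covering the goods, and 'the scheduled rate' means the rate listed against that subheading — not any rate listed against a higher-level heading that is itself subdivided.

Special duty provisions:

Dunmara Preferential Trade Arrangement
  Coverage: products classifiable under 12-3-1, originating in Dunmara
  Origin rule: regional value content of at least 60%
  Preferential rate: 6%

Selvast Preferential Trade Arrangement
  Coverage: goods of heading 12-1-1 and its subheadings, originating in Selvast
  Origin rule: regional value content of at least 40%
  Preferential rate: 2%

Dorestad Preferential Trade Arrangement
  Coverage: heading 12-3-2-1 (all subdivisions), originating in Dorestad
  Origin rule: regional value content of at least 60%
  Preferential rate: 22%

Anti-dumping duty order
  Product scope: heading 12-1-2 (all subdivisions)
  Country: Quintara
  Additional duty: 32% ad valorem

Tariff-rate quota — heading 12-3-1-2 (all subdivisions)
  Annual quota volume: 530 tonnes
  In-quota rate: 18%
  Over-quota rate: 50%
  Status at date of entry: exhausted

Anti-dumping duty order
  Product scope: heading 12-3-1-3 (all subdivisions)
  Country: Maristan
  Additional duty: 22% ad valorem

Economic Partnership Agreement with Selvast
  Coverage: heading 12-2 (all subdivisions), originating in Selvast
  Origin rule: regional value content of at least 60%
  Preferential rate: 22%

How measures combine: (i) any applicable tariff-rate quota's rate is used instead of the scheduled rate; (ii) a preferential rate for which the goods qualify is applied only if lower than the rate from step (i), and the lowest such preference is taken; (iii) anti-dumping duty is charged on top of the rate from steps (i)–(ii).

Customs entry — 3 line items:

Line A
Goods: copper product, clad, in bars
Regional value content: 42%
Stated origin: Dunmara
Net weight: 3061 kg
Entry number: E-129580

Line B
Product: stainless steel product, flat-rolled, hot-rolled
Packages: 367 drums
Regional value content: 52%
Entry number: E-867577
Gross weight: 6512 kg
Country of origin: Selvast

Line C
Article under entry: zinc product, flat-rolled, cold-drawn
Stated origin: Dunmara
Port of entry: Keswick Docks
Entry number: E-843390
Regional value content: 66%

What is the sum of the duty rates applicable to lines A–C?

79%

Line A: copper → 12-3; in bars → 12-3-1; clad → 12-3-1-1. Scheduled 27%. Dunmara agreement on 12-3-1: RVC < 60%. → 27%.
Line B: stainless steel → 12-1; flat-rolled → 12-1-2; hot-rolled → 12-1-2-1. Scheduled 26%. Selvast agreement on 12-1-1: 12-1-2-1 not covered; Selvast agreement on 12-2: 12-1-2-1 not covered. → 26%.
Line C: zinc → 12-2; flat-rolled → 12-2-1; cold-drawn → 12-2-1-1. Scheduled 26%. Dunmara agreement on 12-3-1: 12-2-1-1 not covered. → 26%.
Sum: 27% + 26% + 26% = 79%.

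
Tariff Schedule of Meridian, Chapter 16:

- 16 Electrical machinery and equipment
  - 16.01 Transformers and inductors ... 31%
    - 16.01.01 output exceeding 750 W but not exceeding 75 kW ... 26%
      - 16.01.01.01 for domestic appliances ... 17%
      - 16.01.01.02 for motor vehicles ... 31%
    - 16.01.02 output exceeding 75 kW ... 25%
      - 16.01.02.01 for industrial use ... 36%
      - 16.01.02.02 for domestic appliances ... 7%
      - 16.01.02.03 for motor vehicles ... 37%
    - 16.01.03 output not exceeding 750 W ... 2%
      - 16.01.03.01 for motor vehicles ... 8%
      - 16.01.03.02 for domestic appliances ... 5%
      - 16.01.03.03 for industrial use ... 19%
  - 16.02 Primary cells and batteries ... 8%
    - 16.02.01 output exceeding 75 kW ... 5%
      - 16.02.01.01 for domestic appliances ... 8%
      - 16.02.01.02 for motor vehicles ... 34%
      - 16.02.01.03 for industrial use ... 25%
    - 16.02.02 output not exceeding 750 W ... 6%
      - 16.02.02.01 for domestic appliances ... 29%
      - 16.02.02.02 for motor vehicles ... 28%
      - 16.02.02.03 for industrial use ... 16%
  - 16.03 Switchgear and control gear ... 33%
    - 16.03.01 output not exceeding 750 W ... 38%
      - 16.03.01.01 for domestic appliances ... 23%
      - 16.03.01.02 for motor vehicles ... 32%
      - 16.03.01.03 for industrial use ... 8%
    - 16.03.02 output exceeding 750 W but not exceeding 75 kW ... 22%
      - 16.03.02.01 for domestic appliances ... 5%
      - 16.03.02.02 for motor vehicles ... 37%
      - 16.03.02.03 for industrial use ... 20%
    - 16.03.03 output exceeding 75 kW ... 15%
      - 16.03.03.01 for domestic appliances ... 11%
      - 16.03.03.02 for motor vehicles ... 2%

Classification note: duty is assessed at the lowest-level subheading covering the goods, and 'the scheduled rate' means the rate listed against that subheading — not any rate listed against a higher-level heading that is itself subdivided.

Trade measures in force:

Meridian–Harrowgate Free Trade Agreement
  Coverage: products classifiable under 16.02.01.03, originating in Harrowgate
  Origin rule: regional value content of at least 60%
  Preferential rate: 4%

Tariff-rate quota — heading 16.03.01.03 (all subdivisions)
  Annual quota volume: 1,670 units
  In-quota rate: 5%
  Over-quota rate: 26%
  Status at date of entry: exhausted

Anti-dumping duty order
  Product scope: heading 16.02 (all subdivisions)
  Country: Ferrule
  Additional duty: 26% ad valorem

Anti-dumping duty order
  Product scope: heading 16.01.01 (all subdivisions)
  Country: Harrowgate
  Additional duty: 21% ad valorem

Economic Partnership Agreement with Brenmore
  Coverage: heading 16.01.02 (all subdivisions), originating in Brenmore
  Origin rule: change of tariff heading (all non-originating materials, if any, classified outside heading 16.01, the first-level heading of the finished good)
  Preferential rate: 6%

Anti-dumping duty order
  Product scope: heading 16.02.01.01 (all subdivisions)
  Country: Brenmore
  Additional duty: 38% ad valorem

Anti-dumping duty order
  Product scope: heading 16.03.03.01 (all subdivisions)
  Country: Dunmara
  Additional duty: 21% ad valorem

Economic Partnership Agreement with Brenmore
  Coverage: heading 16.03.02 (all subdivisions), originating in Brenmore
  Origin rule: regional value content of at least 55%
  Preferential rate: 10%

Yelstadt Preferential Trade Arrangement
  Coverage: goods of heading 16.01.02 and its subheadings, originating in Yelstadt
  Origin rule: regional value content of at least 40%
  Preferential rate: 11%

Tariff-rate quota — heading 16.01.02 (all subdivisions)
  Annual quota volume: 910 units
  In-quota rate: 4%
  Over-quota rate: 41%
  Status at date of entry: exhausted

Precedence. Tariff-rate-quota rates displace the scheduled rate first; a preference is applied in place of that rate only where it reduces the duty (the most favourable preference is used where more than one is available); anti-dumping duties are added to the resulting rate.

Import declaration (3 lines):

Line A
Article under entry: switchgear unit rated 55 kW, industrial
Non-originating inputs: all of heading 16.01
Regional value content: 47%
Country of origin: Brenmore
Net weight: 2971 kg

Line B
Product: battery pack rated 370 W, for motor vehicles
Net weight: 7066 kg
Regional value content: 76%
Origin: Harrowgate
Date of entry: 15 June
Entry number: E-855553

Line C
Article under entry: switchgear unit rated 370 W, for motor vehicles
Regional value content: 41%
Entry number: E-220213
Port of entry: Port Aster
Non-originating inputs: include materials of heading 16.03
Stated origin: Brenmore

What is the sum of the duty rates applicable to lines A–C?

80%

Line A: switchgear unit → 16.03; rated 55 kW → 16.03.02; industrial → 16.03.02.03. Scheduled 20%. Brenmore agreement on 16.01.02: 16.03.02.03 not covered; Brenmore agreement on 16.03.02: RVC < 55%. → 20%.
Line B: battery pack → 16.02; rated 370 W → 16.02.02; for motor vehicles → 16.02.02.02. Scheduled 28%. Harrowgate agreement on 16.02.01.03: 16.02.02.02 not covered. → 28%.
Line C: switchgear unit → 16.03; rated 370 W → 16.03.01; for motor vehicles → 16.03.01.02. Scheduled 32%. Brenmore agreement on 16.01.02: 16.03.01.02 not covered; Brenmore agreement on 16.03.02: 16.03.01.02 not covered. → 32%.
Sum: 20% + 28% + 32% = 80%.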